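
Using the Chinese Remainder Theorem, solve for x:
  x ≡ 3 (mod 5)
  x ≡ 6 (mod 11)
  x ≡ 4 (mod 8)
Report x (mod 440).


Moduli 5, 11, 8 are pairwise coprime; by CRT there is a unique solution modulo M = 5 · 11 · 8 = 440.
Solve pairwise, accumulating the modulus:
  Start with x ≡ 3 (mod 5).
  Combine with x ≡ 6 (mod 11): since gcd(5, 11) = 1, we get a unique residue mod 55.
    Write x = 3 + 5·t and substitute into x ≡ 6 (mod 11): 5·t ≡ 6 − 3 = 3 (mod 11).
    The inverse of 5 mod 11 is 9 (since 5·9 = 45 = 4·11 + 1), so t ≡ 9·3 = 27 ≡ 5 (mod 11).
    Then x = 3 + 5·5 = 28, valid modulo lcm(5, 11) = 55: x ≡ 28 (mod 55).
  Combine with x ≡ 4 (mod 8): since gcd(55, 8) = 1, we get a unique residue mod 440.
    Write x = 28 + 55·t and substitute into x ≡ 4 (mod 8): 55·t ≡ 4 − 28 = -24 (mod 8).
    Reduce coefficients mod 8: 7·t ≡ 0 (mod 8).
    The inverse of 7 mod 8 is 7 (since 7·7 = 49 = 6·8 + 1), so t ≡ 7·0 = 0 ≡ 0 (mod 8).
    Then x = 28 + 55·0 = 28, valid modulo lcm(55, 8) = 440: x ≡ 28 (mod 440).
Verify: 28 mod 5 = 3 ✓, 28 mod 11 = 6 ✓, 28 mod 8 = 4 ✓.

x ≡ 28 (mod 440).


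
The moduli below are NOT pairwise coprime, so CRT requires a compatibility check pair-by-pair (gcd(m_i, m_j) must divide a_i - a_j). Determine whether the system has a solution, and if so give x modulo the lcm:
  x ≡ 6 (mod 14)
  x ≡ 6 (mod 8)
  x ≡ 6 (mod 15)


Moduli 14, 8, 15 are not pairwise coprime, so CRT works modulo lcm(m_i) when all pairwise compatibility conditions hold.
Pairwise compatibility: gcd(m_i, m_j) must divide a_i - a_j for every pair.
Merge one congruence at a time:
  Start: x ≡ 6 (mod 14).
  Combine with x ≡ 6 (mod 8): gcd(14, 8) = 2; 6 - 6 = 0, which IS divisible by 2, so compatible.
    Write x = 6 + 14·t and substitute into x ≡ 6 (mod 8): 14·t ≡ 6 − 6 = 0 (mod 8).
    Divide the congruence (and modulus) by g = 2: 7·t ≡ 0 (mod 4).
    Reduce coefficients mod 4: 3·t ≡ 0 (mod 4).
    The inverse of 3 mod 4 is 3 (since 3·3 = 9 = 2·4 + 1), so t ≡ 3·0 = 0 ≡ 0 (mod 4).
    Then x = 6 + 14·0 = 6, valid modulo lcm(14, 8) = 56: x ≡ 6 (mod 56).
  Combine with x ≡ 6 (mod 15): gcd(56, 15) = 1; 6 - 6 = 0, which IS divisible by 1, so compatible.
    Write x = 6 + 56·t and substitute into x ≡ 6 (mod 15): 56·t ≡ 6 − 6 = 0 (mod 15).
    Reduce coefficients mod 15: 11·t ≡ 0 (mod 15).
    The inverse of 11 mod 15 is 11 (since 11·11 = 121 = 8·15 + 1), so t ≡ 11·0 = 0 ≡ 0 (mod 15).
    Then x = 6 + 56·0 = 6, valid modulo lcm(56, 15) = 840: x ≡ 6 (mod 840).
Verify: 6 mod 14 = 6, 6 mod 8 = 6, 6 mod 15 = 6.

x ≡ 6 (mod 840).


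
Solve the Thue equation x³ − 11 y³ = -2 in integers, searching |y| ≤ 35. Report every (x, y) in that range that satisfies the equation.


The equation is x³ - 11y³ = -2. For fixed y, x³ = 11·y³ − 2, so a solution requires the RHS to be a perfect cube.
Strategy: iterate y from -35 to 35, compute RHS = 11·y³ − 2, and check whether it is a (positive or negative) perfect cube.
Check small values of y:
  y = 0: RHS = -2 is not a perfect cube.
  y = 1: RHS = 9 is not a perfect cube.
  y = -1: RHS = -13 is not a perfect cube.
  y = 2: RHS = 86 is not a perfect cube.
  y = -2: RHS = -90 is not a perfect cube.
  y = 3: RHS = 295 is not a perfect cube.
  y = -3: RHS = -299 is not a perfect cube.
Continuing the search up to |y| = 35 finds no solutions either.
No (x, y) in the scanned range satisfies the equation.

No integer solutions with |y| ≤ 35.


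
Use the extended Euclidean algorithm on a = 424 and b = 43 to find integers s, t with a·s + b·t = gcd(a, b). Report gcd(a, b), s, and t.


Euclidean algorithm on (424, 43) — divide until remainder is 0:
  424 = 9 · 43 + 37
  43 = 1 · 37 + 6
  37 = 6 · 6 + 1
  6 = 6 · 1 + 0
gcd(424, 43) = 1.
Track Bezout coefficients alongside the remainders: start with r₀ = 424 = a·1 + b·0 (s = 1, t = 0) and r₁ = 43 = a·0 + b·1 (s = 0, t = 1); each new remainder r_{k+1} = r_{k-1} − q_k·r_k inherits s_{k+1} = s_{k-1} − q_k·s_k, t_{k+1} = t_{k-1} − q_k·t_k, so r_k = a·s_k + b·t_k at every step:
  q = 9: r = 37, s = 1 − 9·0 = 1, t = 0 − 9·1 = -9  (check: 424·1 + 43·(-9) = 37)
  q = 1: r = 6, s = 0 − 1·1 = -1, t = 1 − 1·(-9) = 10  (check: 424·(-1) + 43·10 = 6)
  q = 6: r = 1, s = 1 − 6·(-1) = 7, t = -9 − 6·10 = -69  (check: 424·7 + 43·(-69) = 1)
The row with r = 1 (the gcd) gives the Bezout coefficients s = 7, t = -69.
Result: 424 · (7) + 43 · (-69) = 1.

gcd(424, 43) = 1; s = 7, t = -69 (check: 424·7 + 43·(-69) = 1).


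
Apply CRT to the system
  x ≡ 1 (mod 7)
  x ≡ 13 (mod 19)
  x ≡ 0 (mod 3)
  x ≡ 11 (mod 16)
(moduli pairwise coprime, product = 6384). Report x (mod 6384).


Product of moduli M = 7 · 19 · 3 · 16 = 6384.
Merge one congruence at a time:
  Start: x ≡ 1 (mod 7).
  Combine with x ≡ 13 (mod 19); new modulus lcm = 133.
    Write x = 1 + 7·t and substitute into x ≡ 13 (mod 19): 7·t ≡ 13 − 1 = 12 (mod 19).
    The inverse of 7 mod 19 is 11 (since 7·11 = 77 = 4·19 + 1), so t ≡ 11·12 = 132 ≡ 18 (mod 19).
    Then x = 1 + 7·18 = 127, valid modulo lcm(7, 19) = 133: x ≡ 127 (mod 133).
  Combine with x ≡ 0 (mod 3); new modulus lcm = 399.
    Write x = 127 + 133·t and substitute into x ≡ 0 (mod 3): 133·t ≡ 0 − 127 = -127 (mod 3).
    Reduce coefficients mod 3: 1·t ≡ 2 (mod 3).
    So t ≡ 2 (mod 3).
    Then x = 127 + 133·2 = 393, valid modulo lcm(133, 3) = 399: x ≡ 393 (mod 399).
  Combine with x ≡ 11 (mod 16); new modulus lcm = 6384.
    Write x = 393 + 399·t and substitute into x ≡ 11 (mod 16): 399·t ≡ 11 − 393 = -382 (mod 16).
    Reduce coefficients mod 16: 15·t ≡ 2 (mod 16).
    The inverse of 15 mod 16 is 15 (since 15·15 = 225 = 14·16 + 1), so t ≡ 15·2 = 30 ≡ 14 (mod 16).
    Then x = 393 + 399·14 = 5979, valid modulo lcm(399, 16) = 6384: x ≡ 5979 (mod 6384).
Verify against each original: 5979 mod 7 = 1, 5979 mod 19 = 13, 5979 mod 3 = 0, 5979 mod 16 = 11.

x ≡ 5979 (mod 6384).


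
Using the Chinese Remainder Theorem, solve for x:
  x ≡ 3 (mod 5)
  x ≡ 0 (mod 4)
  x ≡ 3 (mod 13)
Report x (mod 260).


Moduli 5, 4, 13 are pairwise coprime; by CRT there is a unique solution modulo M = 5 · 4 · 13 = 260.
Solve pairwise, accumulating the modulus:
  Start with x ≡ 3 (mod 5).
  Combine with x ≡ 0 (mod 4): since gcd(5, 4) = 1, we get a unique residue mod 20.
    Write x = 3 + 5·t and substitute into x ≡ 0 (mod 4): 5·t ≡ 0 − 3 = -3 (mod 4).
    Reduce coefficients mod 4: 1·t ≡ 1 (mod 4).
    So t ≡ 1 (mod 4).
    Then x = 3 + 5·1 = 8, valid modulo lcm(5, 4) = 20: x ≡ 8 (mod 20).
  Combine with x ≡ 3 (mod 13): since gcd(20, 13) = 1, we get a unique residue mod 260.
    Write x = 8 + 20·t and substitute into x ≡ 3 (mod 13): 20·t ≡ 3 − 8 = -5 (mod 13).
    Reduce coefficients mod 13: 7·t ≡ 8 (mod 13).
    The inverse of 7 mod 13 is 2 (since 7·2 = 14 = 1·13 + 1), so t ≡ 2·8 = 16 ≡ 3 (mod 13).
    Then x = 8 + 20·3 = 68, valid modulo lcm(20, 13) = 260: x ≡ 68 (mod 260).
Verify: 68 mod 5 = 3 ✓, 68 mod 4 = 0 ✓, 68 mod 13 = 3 ✓.

x ≡ 68 (mod 260).


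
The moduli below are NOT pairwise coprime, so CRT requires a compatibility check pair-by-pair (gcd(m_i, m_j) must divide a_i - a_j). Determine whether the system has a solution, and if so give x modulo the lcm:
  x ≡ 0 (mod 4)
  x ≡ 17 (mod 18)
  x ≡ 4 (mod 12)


Moduli 4, 18, 12 are not pairwise coprime, so CRT works modulo lcm(m_i) when all pairwise compatibility conditions hold.
Pairwise compatibility: gcd(m_i, m_j) must divide a_i - a_j for every pair.
Merge one congruence at a time:
  Start: x ≡ 0 (mod 4).
  Combine with x ≡ 17 (mod 18): gcd(4, 18) = 2, and 17 - 0 = 17 is NOT divisible by 2.
    ⇒ system is inconsistent (no integer solution).

No solution (the system is inconsistent).


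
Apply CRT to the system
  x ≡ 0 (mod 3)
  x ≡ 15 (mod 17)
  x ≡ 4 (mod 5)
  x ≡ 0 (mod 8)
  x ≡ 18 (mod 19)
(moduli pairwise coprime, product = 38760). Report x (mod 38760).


Product of moduli M = 3 · 17 · 5 · 8 · 19 = 38760.
Merge one congruence at a time:
  Start: x ≡ 0 (mod 3).
  Combine with x ≡ 15 (mod 17); new modulus lcm = 51.
    Write x = 0 + 3·t and substitute into x ≡ 15 (mod 17): 3·t ≡ 15 − 0 = 15 (mod 17).
    The inverse of 3 mod 17 is 6 (since 3·6 = 18 = 1·17 + 1), so t ≡ 6·15 = 90 ≡ 5 (mod 17).
    Then x = 0 + 3·5 = 15, valid modulo lcm(3, 17) = 51: x ≡ 15 (mod 51).
  Combine with x ≡ 4 (mod 5); new modulus lcm = 255.
    Write x = 15 + 51·t and substitute into x ≡ 4 (mod 5): 51·t ≡ 4 − 15 = -11 (mod 5).
    Reduce coefficients mod 5: 1·t ≡ 4 (mod 5).
    So t ≡ 4 (mod 5).
    Then x = 15 + 51·4 = 219, valid modulo lcm(51, 5) = 255: x ≡ 219 (mod 255).
  Combine with x ≡ 0 (mod 8); new modulus lcm = 2040.
    Write x = 219 + 255·t and substitute into x ≡ 0 (mod 8): 255·t ≡ 0 − 219 = -219 (mod 8).
    Reduce coefficients mod 8: 7·t ≡ 5 (mod 8).
    The inverse of 7 mod 8 is 7 (since 7·7 = 49 = 6·8 + 1), so t ≡ 7·5 = 35 ≡ 3 (mod 8).
    Then x = 219 + 255·3 = 984, valid modulo lcm(255, 8) = 2040: x ≡ 984 (mod 2040).
  Combine with x ≡ 18 (mod 19); new modulus lcm = 38760.
    Write x = 984 + 2040·t and substitute into x ≡ 18 (mod 19): 2040·t ≡ 18 − 984 = -966 (mod 19).
    Reduce coefficients mod 19: 7·t ≡ 3 (mod 19).
    The inverse of 7 mod 19 is 11 (since 7·11 = 77 = 4·19 + 1), so t ≡ 11·3 = 33 ≡ 14 (mod 19).
    Then x = 984 + 2040·14 = 29544, valid modulo lcm(2040, 19) = 38760: x ≡ 29544 (mod 38760).
Verify against each original: 29544 mod 3 = 0, 29544 mod 17 = 15, 29544 mod 5 = 4, 29544 mod 8 = 0, 29544 mod 19 = 18.

x ≡ 29544 (mod 38760).


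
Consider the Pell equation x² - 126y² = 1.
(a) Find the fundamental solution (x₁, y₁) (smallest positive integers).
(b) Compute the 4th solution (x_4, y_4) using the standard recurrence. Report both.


Step 1: Find the fundamental solution (x₁, y₁) of x² - 126y² = 1.
  Expand √126 as a continued fraction. a₀ = ⌊√126⌋ = 11; iterate m_{k+1} = d_k·a_k − m_k, d_{k+1} = (126 − m_{k+1}²)/d_k, a_{k+1} = ⌊(a₀ + m_{k+1})/d_{k+1}⌋ (starting m₀ = 0, d₀ = 1), with convergents p_k = a_k·p_{k-1} + p_{k-2}, q_k = a_k·q_{k-1} + q_{k-2} (p₋₁ = 1, q₋₁ = 0):
  k = 0: a₀ = 11; p₀/q₀ = 11/1; p₀² − 126·q₀² = 121 − 126 = -5.
  k = 1: m = 11, d = 5, a = ⌊(11 + 11)/5⌋ = 4; p/q = (4·11 + 1)/(4·1 + 0) = 45/4; p² − 126·q² = 2025 − 2016 = 9.
  k = 2: m = 9, d = 9, a = ⌊(11 + 9)/9⌋ = 2; p/q = (2·45 + 11)/(2·4 + 1) = 101/9; p² − 126·q² = 10201 − 10206 = -5.
  k = 3: m = 9, d = 5, a = ⌊(11 + 9)/5⌋ = 4; p/q = (4·101 + 45)/(4·9 + 4) = 449/40; p² − 126·q² = 201601 − 201600 = 1.
  The first convergent with p² − 126·q² = 1 gives the fundamental solution (x₁, y₁) = (449, 40).
Step 2: Apply the recurrence (x_{n+1}, y_{n+1}) = (x₁x_n + 126y₁y_n, x₁y_n + y₁x_n) repeatedly.
  From (x_1, y_1) = (449, 40): x_2 = 449·449 + 126·40·40 = 403201; y_2 = 449·40 + 40·449 = 35920.
  From (x_2, y_2) = (403201, 35920): x_3 = 449·403201 + 126·40·35920 = 362074049; y_3 = 449·35920 + 40·403201 = 32256120.
  From (x_3, y_3) = (362074049, 32256120): x_4 = 449·362074049 + 126·40·32256120 = 325142092801; y_4 = 449·32256120 + 40·362074049 = 28965959840.
Step 3: Verify x_4² - 126·y_4² = 105717380511014096025601 - 105717380511014096025600 = 1 (should be 1). ✓

(x_1, y_1) = (449, 40); (x_4, y_4) = (325142092801, 28965959840).


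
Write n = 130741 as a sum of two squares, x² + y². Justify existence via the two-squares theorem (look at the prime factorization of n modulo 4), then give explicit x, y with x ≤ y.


Step 1: Factor n = 130741 = 13 · 89 · 113.
Step 2: Check the mod-4 condition on each prime factor: 13 ≡ 1 (mod 4), exponent 1; 89 ≡ 1 (mod 4), exponent 1; 113 ≡ 1 (mod 4), exponent 1.
All primes ≡ 3 (mod 4) appear to even exponent (or don't appear), so by the two-squares theorem n IS expressible as a sum of two squares.
Step 3: Build a representation. Here n = 13 · 89 · 113 is a product of primes ≡ 1 (mod 4). Each prime p ≡ 1 (mod 4) is itself a sum of two squares; find a² by testing p − a² for a perfect square:
  13: 13 − 1² = 12, 13 − 2² = 9 = 3² ⇒ 13 = 2² + 3².
  89: 89 − 1² = 88, 89 − 2² = 85, 89 − 3² = 80, 89 − 4² = 73, 89 − 5² = 64 = 8² ⇒ 89 = 5² + 8².
  113: 113 − 1² = 112, 113 − 2² = 109, 113 − 3² = 104, 113 − 4² = 97, 113 − 5² = 88, 113 − 6² = 77, 113 − 7² = 64 = 8² ⇒ 113 = 7² + 8².
  Combine using the Brahmagupta–Fibonacci identity (a² + b²)(c² + d²) = (ac − bd)² + (ad + bc)² = (ac + bd)² + (ad − bc)²:
  13 · 89 = 1157: from (2² + 3²)(5² + 8²), take (2·5 − 3·8, 2·8 + 3·5) = (10 − 24, 16 + 15) = (-14, 31); dropping signs (only squares matter) gives (14, 31); check 14² + 31² = 196 + 961 = 1157 ✓.
  1157 · 113 = 130741: from (14² + 31²)(7² + 8²), take (14·7 − 31·8, 14·8 + 31·7) = (98 − 248, 112 + 217) = (-150, 329); dropping signs (only squares matter) gives (150, 329); check 150² + 329² = 22500 + 108241 = 130741 ✓.
Step 4: Order so x ≤ y and verify: 150² + 329² = 22500 + 108241 = 130741 = n. ✓

n = 130741 = 150² + 329² (one valid representation with x ≤ y).


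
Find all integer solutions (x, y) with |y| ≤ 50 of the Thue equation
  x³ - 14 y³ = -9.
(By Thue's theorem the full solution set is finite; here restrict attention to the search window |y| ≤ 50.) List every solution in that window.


The equation is x³ - 14y³ = -9. For fixed y, x³ = 14·y³ − 9, so a solution requires the RHS to be a perfect cube.
Strategy: iterate y from -50 to 50, compute RHS = 14·y³ − 9, and check whether it is a (positive or negative) perfect cube.
Check small values of y:
  y = 0: RHS = -9 is not a perfect cube.
  y = 1: RHS = 5 is not a perfect cube.
  y = -1: RHS = -23 is not a perfect cube.
  y = 2: RHS = 103 is not a perfect cube.
  y = -2: RHS = -121 is not a perfect cube.
  y = 3: RHS = 369 is not a perfect cube.
  y = -3: RHS = -387 is not a perfect cube.
Continuing the search up to |y| = 50 finds no solutions either.
No (x, y) in the scanned range satisfies the equation.

No integer solutions with |y| ≤ 50.


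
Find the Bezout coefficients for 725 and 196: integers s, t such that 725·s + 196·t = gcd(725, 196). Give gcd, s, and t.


Euclidean algorithm on (725, 196) — divide until remainder is 0:
  725 = 3 · 196 + 137
  196 = 1 · 137 + 59
  137 = 2 · 59 + 19
  59 = 3 · 19 + 2
  19 = 9 · 2 + 1
  2 = 2 · 1 + 0
gcd(725, 196) = 1.
Track Bezout coefficients alongside the remainders: start with r₀ = 725 = a·1 + b·0 (s = 1, t = 0) and r₁ = 196 = a·0 + b·1 (s = 0, t = 1); each new remainder r_{k+1} = r_{k-1} − q_k·r_k inherits s_{k+1} = s_{k-1} − q_k·s_k, t_{k+1} = t_{k-1} − q_k·t_k, so r_k = a·s_k + b·t_k at every step:
  q = 3: r = 137, s = 1 − 3·0 = 1, t = 0 − 3·1 = -3  (check: 725·1 + 196·(-3) = 137)
  q = 1: r = 59, s = 0 − 1·1 = -1, t = 1 − 1·(-3) = 4  (check: 725·(-1) + 196·4 = 59)
  q = 2: r = 19, s = 1 − 2·(-1) = 3, t = -3 − 2·4 = -11  (check: 725·3 + 196·(-11) = 19)
  q = 3: r = 2, s = -1 − 3·3 = -10, t = 4 − 3·(-11) = 37  (check: 725·(-10) + 196·37 = 2)
  q = 9: r = 1, s = 3 − 9·(-10) = 93, t = -11 − 9·37 = -344  (check: 725·93 + 196·(-344) = 1)
The row with r = 1 (the gcd) gives the Bezout coefficients s = 93, t = -344.
Result: 725 · (93) + 196 · (-344) = 1.

gcd(725, 196) = 1; s = 93, t = -344 (check: 725·93 + 196·(-344) = 1).


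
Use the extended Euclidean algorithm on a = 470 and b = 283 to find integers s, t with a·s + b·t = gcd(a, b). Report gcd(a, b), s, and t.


Euclidean algorithm on (470, 283) — divide until remainder is 0:
  470 = 1 · 283 + 187
  283 = 1 · 187 + 96
  187 = 1 · 96 + 91
  96 = 1 · 91 + 5
  91 = 18 · 5 + 1
  5 = 5 · 1 + 0
gcd(470, 283) = 1.
Track Bezout coefficients alongside the remainders: start with r₀ = 470 = a·1 + b·0 (s = 1, t = 0) and r₁ = 283 = a·0 + b·1 (s = 0, t = 1); each new remainder r_{k+1} = r_{k-1} − q_k·r_k inherits s_{k+1} = s_{k-1} − q_k·s_k, t_{k+1} = t_{k-1} − q_k·t_k, so r_k = a·s_k + b·t_k at every step:
  q = 1: r = 187, s = 1 − 1·0 = 1, t = 0 − 1·1 = -1  (check: 470·1 + 283·(-1) = 187)
  q = 1: r = 96, s = 0 − 1·1 = -1, t = 1 − 1·(-1) = 2  (check: 470·(-1) + 283·2 = 96)
  q = 1: r = 91, s = 1 − 1·(-1) = 2, t = -1 − 1·2 = -3  (check: 470·2 + 283·(-3) = 91)
  q = 1: r = 5, s = -1 − 1·2 = -3, t = 2 − 1·(-3) = 5  (check: 470·(-3) + 283·5 = 5)
  q = 18: r = 1, s = 2 − 18·(-3) = 56, t = -3 − 18·5 = -93  (check: 470·56 + 283·(-93) = 1)
The row with r = 1 (the gcd) gives the Bezout coefficients s = 56, t = -93.
Result: 470 · (56) + 283 · (-93) = 1.

gcd(470, 283) = 1; s = 56, t = -93 (check: 470·56 + 283·(-93) = 1).


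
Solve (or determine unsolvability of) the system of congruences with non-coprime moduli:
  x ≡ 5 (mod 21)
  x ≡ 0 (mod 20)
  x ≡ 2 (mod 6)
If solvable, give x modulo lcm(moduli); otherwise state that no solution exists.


Moduli 21, 20, 6 are not pairwise coprime, so CRT works modulo lcm(m_i) when all pairwise compatibility conditions hold.
Pairwise compatibility: gcd(m_i, m_j) must divide a_i - a_j for every pair.
Merge one congruence at a time:
  Start: x ≡ 5 (mod 21).
  Combine with x ≡ 0 (mod 20): gcd(21, 20) = 1; 0 - 5 = -5, which IS divisible by 1, so compatible.
    Write x = 5 + 21·t and substitute into x ≡ 0 (mod 20): 21·t ≡ 0 − 5 = -5 (mod 20).
    Reduce coefficients mod 20: 1·t ≡ 15 (mod 20).
    So t ≡ 15 (mod 20).
    Then x = 5 + 21·15 = 320, valid modulo lcm(21, 20) = 420: x ≡ 320 (mod 420).
  Combine with x ≡ 2 (mod 6): gcd(420, 6) = 6; 2 - 320 = -318, which IS divisible by 6, so compatible.
    Write x = 320 + 420·t and substitute into x ≡ 2 (mod 6): 420·t ≡ 2 − 320 = -318 (mod 6).
    Divide the congruence (and modulus) by g = 6: 70·t ≡ -53 (mod 1).
    Modulo 1 every t works; take t = 0.
    Then x = 320 + 420·0 = 320, valid modulo lcm(420, 6) = 420: x ≡ 320 (mod 420).
Verify: 320 mod 21 = 5, 320 mod 20 = 0, 320 mod 6 = 2.

x ≡ 320 (mod 420).


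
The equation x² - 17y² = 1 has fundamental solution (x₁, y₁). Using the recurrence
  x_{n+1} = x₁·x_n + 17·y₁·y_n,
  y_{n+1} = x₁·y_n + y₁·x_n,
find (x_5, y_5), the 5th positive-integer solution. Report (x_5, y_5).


Step 1: Find the fundamental solution (x₁, y₁) of x² - 17y² = 1.
  Expand √17 as a continued fraction. a₀ = ⌊√17⌋ = 4; iterate m_{k+1} = d_k·a_k − m_k, d_{k+1} = (17 − m_{k+1}²)/d_k, a_{k+1} = ⌊(a₀ + m_{k+1})/d_{k+1}⌋ (starting m₀ = 0, d₀ = 1), with convergents p_k = a_k·p_{k-1} + p_{k-2}, q_k = a_k·q_{k-1} + q_{k-2} (p₋₁ = 1, q₋₁ = 0):
  k = 0: a₀ = 4; p₀/q₀ = 4/1; p₀² − 17·q₀² = 16 − 17 = -1.
  k = 1: m = 4, d = 1, a = ⌊(4 + 4)/1⌋ = 8; p/q = (8·4 + 1)/(8·1 + 0) = 33/8; p² − 17·q² = 1089 − 1088 = 1.
  The first convergent with p² − 17·q² = 1 gives the fundamental solution (x₁, y₁) = (33, 8).
Step 2: Apply the recurrence (x_{n+1}, y_{n+1}) = (x₁x_n + 17y₁y_n, x₁y_n + y₁x_n) repeatedly.
  From (x_1, y_1) = (33, 8): x_2 = 33·33 + 17·8·8 = 2177; y_2 = 33·8 + 8·33 = 528.
  From (x_2, y_2) = (2177, 528): x_3 = 33·2177 + 17·8·528 = 143649; y_3 = 33·528 + 8·2177 = 34840.
  From (x_3, y_3) = (143649, 34840): x_4 = 33·143649 + 17·8·34840 = 9478657; y_4 = 33·34840 + 8·143649 = 2298912.
  From (x_4, y_4) = (9478657, 2298912): x_5 = 33·9478657 + 17·8·2298912 = 625447713; y_5 = 33·2298912 + 8·9478657 = 151693352.
Step 3: Verify x_5² - 17·y_5² = 391184841696930369 - 391184841696930368 = 1 (should be 1). ✓

(x_1, y_1) = (33, 8); (x_5, y_5) = (625447713, 151693352).


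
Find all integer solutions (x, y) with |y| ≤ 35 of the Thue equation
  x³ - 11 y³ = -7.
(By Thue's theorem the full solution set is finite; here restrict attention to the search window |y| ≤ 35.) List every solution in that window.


The equation is x³ - 11y³ = -7. For fixed y, x³ = 11·y³ − 7, so a solution requires the RHS to be a perfect cube.
Strategy: iterate y from -35 to 35, compute RHS = 11·y³ − 7, and check whether it is a (positive or negative) perfect cube.
Check small values of y:
  y = 0: RHS = -7 is not a perfect cube.
  y = 1: RHS = 4 is not a perfect cube.
  y = -1: RHS = -18 is not a perfect cube.
  y = 2: RHS = 81 is not a perfect cube.
  y = -2: RHS = -95 is not a perfect cube.
  y = 3: RHS = 290 is not a perfect cube.
  y = -3: RHS = -304 is not a perfect cube.
Continuing the search up to |y| = 35 finds no solutions either.
No (x, y) in the scanned range satisfies the equation.

No integer solutions with |y| ≤ 35.


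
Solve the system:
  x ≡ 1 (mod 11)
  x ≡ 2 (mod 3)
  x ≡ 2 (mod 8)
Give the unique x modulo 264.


Moduli 11, 3, 8 are pairwise coprime; by CRT there is a unique solution modulo M = 11 · 3 · 8 = 264.
Solve pairwise, accumulating the modulus:
  Start with x ≡ 1 (mod 11).
  Combine with x ≡ 2 (mod 3): since gcd(11, 3) = 1, we get a unique residue mod 33.
    Write x = 1 + 11·t and substitute into x ≡ 2 (mod 3): 11·t ≡ 2 − 1 = 1 (mod 3).
    Reduce coefficients mod 3: 2·t ≡ 1 (mod 3).
    The inverse of 2 mod 3 is 2 (since 2·2 = 4 = 1·3 + 1), so t ≡ 2·1 = 2 ≡ 2 (mod 3).
    Then x = 1 + 11·2 = 23, valid modulo lcm(11, 3) = 33: x ≡ 23 (mod 33).
  Combine with x ≡ 2 (mod 8): since gcd(33, 8) = 1, we get a unique residue mod 264.
    Write x = 23 + 33·t and substitute into x ≡ 2 (mod 8): 33·t ≡ 2 − 23 = -21 (mod 8).
    Reduce coefficients mod 8: 1·t ≡ 3 (mod 8).
    So t ≡ 3 (mod 8).
    Then x = 23 + 33·3 = 122, valid modulo lcm(33, 8) = 264: x ≡ 122 (mod 264).
Verify: 122 mod 11 = 1 ✓, 122 mod 3 = 2 ✓, 122 mod 8 = 2 ✓.

x ≡ 122 (mod 264).


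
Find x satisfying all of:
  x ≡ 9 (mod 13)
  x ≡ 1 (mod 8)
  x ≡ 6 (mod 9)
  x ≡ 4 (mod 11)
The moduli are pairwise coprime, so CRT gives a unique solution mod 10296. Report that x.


Product of moduli M = 13 · 8 · 9 · 11 = 10296.
Merge one congruence at a time:
  Start: x ≡ 9 (mod 13).
  Combine with x ≡ 1 (mod 8); new modulus lcm = 104.
    Write x = 9 + 13·t and substitute into x ≡ 1 (mod 8): 13·t ≡ 1 − 9 = -8 (mod 8).
    Reduce coefficients mod 8: 5·t ≡ 0 (mod 8).
    The inverse of 5 mod 8 is 5 (since 5·5 = 25 = 3·8 + 1), so t ≡ 5·0 = 0 ≡ 0 (mod 8).
    Then x = 9 + 13·0 = 9, valid modulo lcm(13, 8) = 104: x ≡ 9 (mod 104).
  Combine with x ≡ 6 (mod 9); new modulus lcm = 936.
    Write x = 9 + 104·t and substitute into x ≡ 6 (mod 9): 104·t ≡ 6 − 9 = -3 (mod 9).
    Reduce coefficients mod 9: 5·t ≡ 6 (mod 9).
    The inverse of 5 mod 9 is 2 (since 5·2 = 10 = 1·9 + 1), so t ≡ 2·6 = 12 ≡ 3 (mod 9).
    Then x = 9 + 104·3 = 321, valid modulo lcm(104, 9) = 936: x ≡ 321 (mod 936).
  Combine with x ≡ 4 (mod 11); new modulus lcm = 10296.
    Write x = 321 + 936·t and substitute into x ≡ 4 (mod 11): 936·t ≡ 4 − 321 = -317 (mod 11).
    Reduce coefficients mod 11: 1·t ≡ 2 (mod 11).
    So t ≡ 2 (mod 11).
    Then x = 321 + 936·2 = 2193, valid modulo lcm(936, 11) = 10296: x ≡ 2193 (mod 10296).
Verify against each original: 2193 mod 13 = 9, 2193 mod 8 = 1, 2193 mod 9 = 6, 2193 mod 11 = 4.

x ≡ 2193 (mod 10296).


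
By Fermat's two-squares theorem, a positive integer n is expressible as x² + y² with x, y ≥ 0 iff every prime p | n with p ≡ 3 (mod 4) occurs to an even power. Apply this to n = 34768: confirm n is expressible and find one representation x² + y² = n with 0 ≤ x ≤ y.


Step 1: Factor n = 34768 = 2^4 · 41 · 53.
Step 2: Check the mod-4 condition on each prime factor: 2 = 2 (special); 41 ≡ 1 (mod 4), exponent 1; 53 ≡ 1 (mod 4), exponent 1.
All primes ≡ 3 (mod 4) appear to even exponent (or don't appear), so by the two-squares theorem n IS expressible as a sum of two squares.
Step 3: Build a representation. Group n = k² · m with k = 4 and m = 41 · 53 = 2173 (a product of primes ≡ 1 (mod 4)); a representation of m scales to one of n via (k·x)² + (k·y)² = k²(x² + y²). Each prime p ≡ 1 (mod 4) is itself a sum of two squares; find a² by testing p − a² for a perfect square:
  41: 41 − 1² = 40, 41 − 2² = 37, 41 − 3² = 32, 41 − 4² = 25 = 5² ⇒ 41 = 4² + 5².
  53: 53 − 1² = 52, 53 − 2² = 49 = 7² ⇒ 53 = 2² + 7².
  Combine using the Brahmagupta–Fibonacci identity (a² + b²)(c² + d²) = (ac − bd)² + (ad + bc)² = (ac + bd)² + (ad − bc)²:
  41 · 53 = 2173: from (4² + 5²)(2² + 7²), take (4·2 − 5·7, 4·7 + 5·2) = (8 − 35, 28 + 10) = (-27, 38); dropping signs (only squares matter) gives (27, 38); check 27² + 38² = 729 + 1444 = 2173 ✓.
  Scale by k = 4: (4·27, 4·38) = (108, 152).
Step 4: Order so x ≤ y and verify: 108² + 152² = 11664 + 23104 = 34768 = n. ✓

n = 34768 = 108² + 152² (one valid representation with x ≤ y).


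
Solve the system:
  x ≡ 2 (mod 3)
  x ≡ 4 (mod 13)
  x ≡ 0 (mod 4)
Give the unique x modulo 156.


Moduli 3, 13, 4 are pairwise coprime; by CRT there is a unique solution modulo M = 3 · 13 · 4 = 156.
Solve pairwise, accumulating the modulus:
  Start with x ≡ 2 (mod 3).
  Combine with x ≡ 4 (mod 13): since gcd(3, 13) = 1, we get a unique residue mod 39.
    Write x = 2 + 3·t and substitute into x ≡ 4 (mod 13): 3·t ≡ 4 − 2 = 2 (mod 13).
    The inverse of 3 mod 13 is 9 (since 3·9 = 27 = 2·13 + 1), so t ≡ 9·2 = 18 ≡ 5 (mod 13).
    Then x = 2 + 3·5 = 17, valid modulo lcm(3, 13) = 39: x ≡ 17 (mod 39).
  Combine with x ≡ 0 (mod 4): since gcd(39, 4) = 1, we get a unique residue mod 156.
    Write x = 17 + 39·t and substitute into x ≡ 0 (mod 4): 39·t ≡ 0 − 17 = -17 (mod 4).
    Reduce coefficients mod 4: 3·t ≡ 3 (mod 4).
    The inverse of 3 mod 4 is 3 (since 3·3 = 9 = 2·4 + 1), so t ≡ 3·3 = 9 ≡ 1 (mod 4).
    Then x = 17 + 39·1 = 56, valid modulo lcm(39, 4) = 156: x ≡ 56 (mod 156).
Verify: 56 mod 3 = 2 ✓, 56 mod 13 = 4 ✓, 56 mod 4 = 0 ✓.

x ≡ 56 (mod 156).


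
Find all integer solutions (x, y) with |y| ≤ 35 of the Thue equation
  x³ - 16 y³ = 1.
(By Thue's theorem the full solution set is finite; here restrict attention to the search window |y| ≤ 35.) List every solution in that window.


The equation is x³ - 16y³ = 1. For fixed y, x³ = 16·y³ + 1, so a solution requires the RHS to be a perfect cube.
Strategy: iterate y from -35 to 35, compute RHS = 16·y³ + 1, and check whether it is a (positive or negative) perfect cube.
Check small values of y:
  y = 0: RHS = 1 = (1)³ ⇒ x = 1 works.
  y = 1: RHS = 17 is not a perfect cube.
  y = -1: RHS = -15 is not a perfect cube.
  y = 2: RHS = 129 is not a perfect cube.
  y = -2: RHS = -127 is not a perfect cube.
  y = 3: RHS = 433 is not a perfect cube.
  y = -3: RHS = -431 is not a perfect cube.
Continuing the search up to |y| = 35 finds no further solutions beyond those listed.
Collected solutions: (1, 0).

Solutions (with |y| ≤ 35): (1, 0).


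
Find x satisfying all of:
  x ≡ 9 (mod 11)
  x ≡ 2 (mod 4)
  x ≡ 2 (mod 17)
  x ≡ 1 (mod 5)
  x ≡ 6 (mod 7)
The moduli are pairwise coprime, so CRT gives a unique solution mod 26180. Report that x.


Product of moduli M = 11 · 4 · 17 · 5 · 7 = 26180.
Merge one congruence at a time:
  Start: x ≡ 9 (mod 11).
  Combine with x ≡ 2 (mod 4); new modulus lcm = 44.
    Write x = 9 + 11·t and substitute into x ≡ 2 (mod 4): 11·t ≡ 2 − 9 = -7 (mod 4).
    Reduce coefficients mod 4: 3·t ≡ 1 (mod 4).
    The inverse of 3 mod 4 is 3 (since 3·3 = 9 = 2·4 + 1), so t ≡ 3·1 = 3 ≡ 3 (mod 4).
    Then x = 9 + 11·3 = 42, valid modulo lcm(11, 4) = 44: x ≡ 42 (mod 44).
  Combine with x ≡ 2 (mod 17); new modulus lcm = 748.
    Write x = 42 + 44·t and substitute into x ≡ 2 (mod 17): 44·t ≡ 2 − 42 = -40 (mod 17).
    Reduce coefficients mod 17: 10·t ≡ 11 (mod 17).
    The inverse of 10 mod 17 is 12 (since 10·12 = 120 = 7·17 + 1), so t ≡ 12·11 = 132 ≡ 13 (mod 17).
    Then x = 42 + 44·13 = 614, valid modulo lcm(44, 17) = 748: x ≡ 614 (mod 748).
  Combine with x ≡ 1 (mod 5); new modulus lcm = 3740.
    Write x = 614 + 748·t and substitute into x ≡ 1 (mod 5): 748·t ≡ 1 − 614 = -613 (mod 5).
    Reduce coefficients mod 5: 3·t ≡ 2 (mod 5).
    The inverse of 3 mod 5 is 2 (since 3·2 = 6 = 1·5 + 1), so t ≡ 2·2 = 4 ≡ 4 (mod 5).
    Then x = 614 + 748·4 = 3606, valid modulo lcm(748, 5) = 3740: x ≡ 3606 (mod 3740).
  Combine with x ≡ 6 (mod 7); new modulus lcm = 26180.
    Write x = 3606 + 3740·t and substitute into x ≡ 6 (mod 7): 3740·t ≡ 6 − 3606 = -3600 (mod 7).
    Reduce coefficients mod 7: 2·t ≡ 5 (mod 7).
    The inverse of 2 mod 7 is 4 (since 2·4 = 8 = 1·7 + 1), so t ≡ 4·5 = 20 ≡ 6 (mod 7).
    Then x = 3606 + 3740·6 = 26046, valid modulo lcm(3740, 7) = 26180: x ≡ 26046 (mod 26180).
Verify against each original: 26046 mod 11 = 9, 26046 mod 4 = 2, 26046 mod 17 = 2, 26046 mod 5 = 1, 26046 mod 7 = 6.

x ≡ 26046 (mod 26180).


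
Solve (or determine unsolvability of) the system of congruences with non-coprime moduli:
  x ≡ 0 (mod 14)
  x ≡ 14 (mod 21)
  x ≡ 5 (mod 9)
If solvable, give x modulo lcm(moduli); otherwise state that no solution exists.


Moduli 14, 21, 9 are not pairwise coprime, so CRT works modulo lcm(m_i) when all pairwise compatibility conditions hold.
Pairwise compatibility: gcd(m_i, m_j) must divide a_i - a_j for every pair.
Merge one congruence at a time:
  Start: x ≡ 0 (mod 14).
  Combine with x ≡ 14 (mod 21): gcd(14, 21) = 7; 14 - 0 = 14, which IS divisible by 7, so compatible.
    Write x = 0 + 14·t and substitute into x ≡ 14 (mod 21): 14·t ≡ 14 − 0 = 14 (mod 21).
    Divide the congruence (and modulus) by g = 7: 2·t ≡ 2 (mod 3).
    The inverse of 2 mod 3 is 2 (since 2·2 = 4 = 1·3 + 1), so t ≡ 2·2 = 4 ≡ 1 (mod 3).
    Then x = 0 + 14·1 = 14, valid modulo lcm(14, 21) = 42: x ≡ 14 (mod 42).
  Combine with x ≡ 5 (mod 9): gcd(42, 9) = 3; 5 - 14 = -9, which IS divisible by 3, so compatible.
    Write x = 14 + 42·t and substitute into x ≡ 5 (mod 9): 42·t ≡ 5 − 14 = -9 (mod 9).
    Divide the congruence (and modulus) by g = 3: 14·t ≡ -3 (mod 3).
    Reduce coefficients mod 3: 2·t ≡ 0 (mod 3).
    The inverse of 2 mod 3 is 2 (since 2·2 = 4 = 1·3 + 1), so t ≡ 2·0 = 0 ≡ 0 (mod 3).
    Then x = 14 + 42·0 = 14, valid modulo lcm(42, 9) = 126: x ≡ 14 (mod 126).
Verify: 14 mod 14 = 0, 14 mod 21 = 14, 14 mod 9 = 5.

x ≡ 14 (mod 126).


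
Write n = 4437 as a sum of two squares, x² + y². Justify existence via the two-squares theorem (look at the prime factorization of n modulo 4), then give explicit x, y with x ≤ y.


Step 1: Factor n = 4437 = 3^2 · 17 · 29.
Step 2: Check the mod-4 condition on each prime factor: 3 ≡ 3 (mod 4), exponent 2 (must be even); 17 ≡ 1 (mod 4), exponent 1; 29 ≡ 1 (mod 4), exponent 1.
All primes ≡ 3 (mod 4) appear to even exponent (or don't appear), so by the two-squares theorem n IS expressible as a sum of two squares.
Step 3: Build a representation. Group n = k² · m with k = 3 and m = 17 · 29 = 493 (a product of primes ≡ 1 (mod 4)); a representation of m scales to one of n via (k·x)² + (k·y)² = k²(x² + y²). Each prime p ≡ 1 (mod 4) is itself a sum of two squares; find a² by testing p − a² for a perfect square:
  17: 17 − 1² = 16 = 4² ⇒ 17 = 1² + 4².
  29: 29 − 1² = 28, 29 − 2² = 25 = 5² ⇒ 29 = 2² + 5².
  Combine using the Brahmagupta–Fibonacci identity (a² + b²)(c² + d²) = (ac − bd)² + (ad + bc)² = (ac + bd)² + (ad − bc)²:
  17 · 29 = 493: from (1² + 4²)(2² + 5²), take (1·2 − 4·5, 1·5 + 4·2) = (2 − 20, 5 + 8) = (-18, 13); dropping signs (only squares matter) gives (18, 13); check 18² + 13² = 324 + 169 = 493 ✓.
  Scale by k = 3: (3·18, 3·13) = (54, 39).
Step 4: Order so x ≤ y and verify: 39² + 54² = 1521 + 2916 = 4437 = n. ✓

n = 4437 = 39² + 54² (one valid representation with x ≤ y).


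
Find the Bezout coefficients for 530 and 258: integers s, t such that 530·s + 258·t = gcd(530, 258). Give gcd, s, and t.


Euclidean algorithm on (530, 258) — divide until remainder is 0:
  530 = 2 · 258 + 14
  258 = 18 · 14 + 6
  14 = 2 · 6 + 2
  6 = 3 · 2 + 0
gcd(530, 258) = 2.
Track Bezout coefficients alongside the remainders: start with r₀ = 530 = a·1 + b·0 (s = 1, t = 0) and r₁ = 258 = a·0 + b·1 (s = 0, t = 1); each new remainder r_{k+1} = r_{k-1} − q_k·r_k inherits s_{k+1} = s_{k-1} − q_k·s_k, t_{k+1} = t_{k-1} − q_k·t_k, so r_k = a·s_k + b·t_k at every step:
  q = 2: r = 14, s = 1 − 2·0 = 1, t = 0 − 2·1 = -2  (check: 530·1 + 258·(-2) = 14)
  q = 18: r = 6, s = 0 − 18·1 = -18, t = 1 − 18·(-2) = 37  (check: 530·(-18) + 258·37 = 6)
  q = 2: r = 2, s = 1 − 2·(-18) = 37, t = -2 − 2·37 = -76  (check: 530·37 + 258·(-76) = 2)
The row with r = 2 (the gcd) gives the Bezout coefficients s = 37, t = -76.
Result: 530 · (37) + 258 · (-76) = 2.

gcd(530, 258) = 2; s = 37, t = -76 (check: 530·37 + 258·(-76) = 2).


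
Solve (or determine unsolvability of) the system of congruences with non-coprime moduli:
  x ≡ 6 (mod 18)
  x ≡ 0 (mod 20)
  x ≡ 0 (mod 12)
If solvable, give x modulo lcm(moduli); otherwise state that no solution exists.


Moduli 18, 20, 12 are not pairwise coprime, so CRT works modulo lcm(m_i) when all pairwise compatibility conditions hold.
Pairwise compatibility: gcd(m_i, m_j) must divide a_i - a_j for every pair.
Merge one congruence at a time:
  Start: x ≡ 6 (mod 18).
  Combine with x ≡ 0 (mod 20): gcd(18, 20) = 2; 0 - 6 = -6, which IS divisible by 2, so compatible.
    Write x = 6 + 18·t and substitute into x ≡ 0 (mod 20): 18·t ≡ 0 − 6 = -6 (mod 20).
    Divide the congruence (and modulus) by g = 2: 9·t ≡ -3 (mod 10).
    Reduce coefficients mod 10: 9·t ≡ 7 (mod 10).
    The inverse of 9 mod 10 is 9 (since 9·9 = 81 = 8·10 + 1), so t ≡ 9·7 = 63 ≡ 3 (mod 10).
    Then x = 6 + 18·3 = 60, valid modulo lcm(18, 20) = 180: x ≡ 60 (mod 180).
  Combine with x ≡ 0 (mod 12): gcd(180, 12) = 12; 0 - 60 = -60, which IS divisible by 12, so compatible.
    Write x = 60 + 180·t and substitute into x ≡ 0 (mod 12): 180·t ≡ 0 − 60 = -60 (mod 12).
    Divide the congruence (and modulus) by g = 12: 15·t ≡ -5 (mod 1).
    Modulo 1 every t works; take t = 0.
    Then x = 60 + 180·0 = 60, valid modulo lcm(180, 12) = 180: x ≡ 60 (mod 180).
Verify: 60 mod 18 = 6, 60 mod 20 = 0, 60 mod 12 = 0.

x ≡ 60 (mod 180).


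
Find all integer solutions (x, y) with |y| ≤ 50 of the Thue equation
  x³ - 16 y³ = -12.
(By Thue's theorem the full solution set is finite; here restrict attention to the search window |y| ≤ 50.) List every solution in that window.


The equation is x³ - 16y³ = -12. For fixed y, x³ = 16·y³ − 12, so a solution requires the RHS to be a perfect cube.
Strategy: iterate y from -50 to 50, compute RHS = 16·y³ − 12, and check whether it is a (positive or negative) perfect cube.
Check small values of y:
  y = 0: RHS = -12 is not a perfect cube.
  y = 1: RHS = 4 is not a perfect cube.
  y = -1: RHS = -28 is not a perfect cube.
  y = 2: RHS = 116 is not a perfect cube.
  y = -2: RHS = -140 is not a perfect cube.
  y = 3: RHS = 420 is not a perfect cube.
  y = -3: RHS = -444 is not a perfect cube.
Continuing the search up to |y| = 50 finds no solutions either.
No (x, y) in the scanned range satisfies the equation.

No integer solutions with |y| ≤ 50.


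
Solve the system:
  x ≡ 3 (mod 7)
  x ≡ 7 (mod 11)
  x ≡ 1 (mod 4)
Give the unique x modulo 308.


Moduli 7, 11, 4 are pairwise coprime; by CRT there is a unique solution modulo M = 7 · 11 · 4 = 308.
Solve pairwise, accumulating the modulus:
  Start with x ≡ 3 (mod 7).
  Combine with x ≡ 7 (mod 11): since gcd(7, 11) = 1, we get a unique residue mod 77.
    Write x = 3 + 7·t and substitute into x ≡ 7 (mod 11): 7·t ≡ 7 − 3 = 4 (mod 11).
    The inverse of 7 mod 11 is 8 (since 7·8 = 56 = 5·11 + 1), so t ≡ 8·4 = 32 ≡ 10 (mod 11).
    Then x = 3 + 7·10 = 73, valid modulo lcm(7, 11) = 77: x ≡ 73 (mod 77).
  Combine with x ≡ 1 (mod 4): since gcd(77, 4) = 1, we get a unique residue mod 308.
    Write x = 73 + 77·t and substitute into x ≡ 1 (mod 4): 77·t ≡ 1 − 73 = -72 (mod 4).
    Reduce coefficients mod 4: 1·t ≡ 0 (mod 4).
    So t ≡ 0 (mod 4).
    Then x = 73 + 77·0 = 73, valid modulo lcm(77, 4) = 308: x ≡ 73 (mod 308).
Verify: 73 mod 7 = 3 ✓, 73 mod 11 = 7 ✓, 73 mod 4 = 1 ✓.

x ≡ 73 (mod 308).


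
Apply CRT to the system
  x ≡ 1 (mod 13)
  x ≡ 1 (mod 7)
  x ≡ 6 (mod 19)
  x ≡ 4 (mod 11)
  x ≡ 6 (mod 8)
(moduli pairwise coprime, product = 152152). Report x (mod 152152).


Product of moduli M = 13 · 7 · 19 · 11 · 8 = 152152.
Merge one congruence at a time:
  Start: x ≡ 1 (mod 13).
  Combine with x ≡ 1 (mod 7); new modulus lcm = 91.
    Write x = 1 + 13·t and substitute into x ≡ 1 (mod 7): 13·t ≡ 1 − 1 = 0 (mod 7).
    Reduce coefficients mod 7: 6·t ≡ 0 (mod 7).
    The inverse of 6 mod 7 is 6 (since 6·6 = 36 = 5·7 + 1), so t ≡ 6·0 = 0 ≡ 0 (mod 7).
    Then x = 1 + 13·0 = 1, valid modulo lcm(13, 7) = 91: x ≡ 1 (mod 91).
  Combine with x ≡ 6 (mod 19); new modulus lcm = 1729.
    Write x = 1 + 91·t and substitute into x ≡ 6 (mod 19): 91·t ≡ 6 − 1 = 5 (mod 19).
    Reduce coefficients mod 19: 15·t ≡ 5 (mod 19).
    The inverse of 15 mod 19 is 14 (since 15·14 = 210 = 11·19 + 1), so t ≡ 14·5 = 70 ≡ 13 (mod 19).
    Then x = 1 + 91·13 = 1184, valid modulo lcm(91, 19) = 1729: x ≡ 1184 (mod 1729).
  Combine with x ≡ 4 (mod 11); new modulus lcm = 19019.
    Write x = 1184 + 1729·t and substitute into x ≡ 4 (mod 11): 1729·t ≡ 4 − 1184 = -1180 (mod 11).
    Reduce coefficients mod 11: 2·t ≡ 8 (mod 11).
    The inverse of 2 mod 11 is 6 (since 2·6 = 12 = 1·11 + 1), so t ≡ 6·8 = 48 ≡ 4 (mod 11).
    Then x = 1184 + 1729·4 = 8100, valid modulo lcm(1729, 11) = 19019: x ≡ 8100 (mod 19019).
  Combine with x ≡ 6 (mod 8); new modulus lcm = 152152.
    Write x = 8100 + 19019·t and substitute into x ≡ 6 (mod 8): 19019·t ≡ 6 − 8100 = -8094 (mod 8).
    Reduce coefficients mod 8: 3·t ≡ 2 (mod 8).
    The inverse of 3 mod 8 is 3 (since 3·3 = 9 = 1·8 + 1), so t ≡ 3·2 = 6 ≡ 6 (mod 8).
    Then x = 8100 + 19019·6 = 122214, valid modulo lcm(19019, 8) = 152152: x ≡ 122214 (mod 152152).
Verify against each original: 122214 mod 13 = 1, 122214 mod 7 = 1, 122214 mod 19 = 6, 122214 mod 11 = 4, 122214 mod 8 = 6.

x ≡ 122214 (mod 152152).


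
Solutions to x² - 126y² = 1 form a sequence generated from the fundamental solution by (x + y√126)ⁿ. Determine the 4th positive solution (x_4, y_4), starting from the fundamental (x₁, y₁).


Step 1: Find the fundamental solution (x₁, y₁) of x² - 126y² = 1.
  Expand √126 as a continued fraction. a₀ = ⌊√126⌋ = 11; iterate m_{k+1} = d_k·a_k − m_k, d_{k+1} = (126 − m_{k+1}²)/d_k, a_{k+1} = ⌊(a₀ + m_{k+1})/d_{k+1}⌋ (starting m₀ = 0, d₀ = 1), with convergents p_k = a_k·p_{k-1} + p_{k-2}, q_k = a_k·q_{k-1} + q_{k-2} (p₋₁ = 1, q₋₁ = 0):
  k = 0: a₀ = 11; p₀/q₀ = 11/1; p₀² − 126·q₀² = 121 − 126 = -5.
  k = 1: m = 11, d = 5, a = ⌊(11 + 11)/5⌋ = 4; p/q = (4·11 + 1)/(4·1 + 0) = 45/4; p² − 126·q² = 2025 − 2016 = 9.
  k = 2: m = 9, d = 9, a = ⌊(11 + 9)/9⌋ = 2; p/q = (2·45 + 11)/(2·4 + 1) = 101/9; p² − 126·q² = 10201 − 10206 = -5.
  k = 3: m = 9, d = 5, a = ⌊(11 + 9)/5⌋ = 4; p/q = (4·101 + 45)/(4·9 + 4) = 449/40; p² − 126·q² = 201601 − 201600 = 1.
  The first convergent with p² − 126·q² = 1 gives the fundamental solution (x₁, y₁) = (449, 40).
Step 2: Apply the recurrence (x_{n+1}, y_{n+1}) = (x₁x_n + 126y₁y_n, x₁y_n + y₁x_n) repeatedly.
  From (x_1, y_1) = (449, 40): x_2 = 449·449 + 126·40·40 = 403201; y_2 = 449·40 + 40·449 = 35920.
  From (x_2, y_2) = (403201, 35920): x_3 = 449·403201 + 126·40·35920 = 362074049; y_3 = 449·35920 + 40·403201 = 32256120.
  From (x_3, y_3) = (362074049, 32256120): x_4 = 449·362074049 + 126·40·32256120 = 325142092801; y_4 = 449·32256120 + 40·362074049 = 28965959840.
Step 3: Verify x_4² - 126·y_4² = 105717380511014096025601 - 105717380511014096025600 = 1 (should be 1). ✓

(x_1, y_1) = (449, 40); (x_4, y_4) = (325142092801, 28965959840).
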